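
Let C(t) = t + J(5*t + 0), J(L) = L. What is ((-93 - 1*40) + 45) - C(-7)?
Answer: -46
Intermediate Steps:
C(t) = 6*t (C(t) = t + (5*t + 0) = t + 5*t = 6*t)
((-93 - 1*40) + 45) - C(-7) = ((-93 - 1*40) + 45) - 6*(-7) = ((-93 - 40) + 45) - 1*(-42) = (-133 + 45) + 42 = -88 + 42 = -46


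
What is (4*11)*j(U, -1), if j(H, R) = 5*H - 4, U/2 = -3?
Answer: -1496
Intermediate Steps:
U = -6 (U = 2*(-3) = -6)
j(H, R) = -4 + 5*H
(4*11)*j(U, -1) = (4*11)*(-4 + 5*(-6)) = 44*(-4 - 30) = 44*(-34) = -1496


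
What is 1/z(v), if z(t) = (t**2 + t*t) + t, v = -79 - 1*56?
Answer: 1/36315 ≈ 2.7537e-5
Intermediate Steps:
v = -135 (v = -79 - 56 = -135)
z(t) = t + 2*t**2 (z(t) = (t**2 + t**2) + t = 2*t**2 + t = t + 2*t**2)
1/z(v) = 1/(-135*(1 + 2*(-135))) = 1/(-135*(1 - 270)) = 1/(-135*(-269)) = 1/36315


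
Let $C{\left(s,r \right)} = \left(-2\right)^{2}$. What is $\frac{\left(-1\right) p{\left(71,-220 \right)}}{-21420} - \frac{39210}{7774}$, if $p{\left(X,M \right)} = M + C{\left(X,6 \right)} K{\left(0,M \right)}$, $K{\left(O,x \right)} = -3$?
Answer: $- \frac{105210221}{20814885} \approx -5.0546$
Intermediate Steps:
$C{\left(s,r \right)} = 4$
$p{\left(X,M \right)} = -12 + M$ ($p{\left(X,M \right)} = M + 4 \left(-3\right) = M - 12 = -12 + M$)
$\frac{\left(-1\right) p{\left(71,-220 \right)}}{-21420} - \frac{39210}{7774} = \frac{\left(-1\right) \left(-12 - 220\right)}{-21420} - \frac{39210}{7774} = \left(-1\right) \left(-232\right) \left(- \frac{1}{21420}\right) - \frac{19605}{3887} = 232 \left(- \frac{1}{21420}\right) - \frac{19605}{3887} = - \frac{58}{5355} - \frac{19605}{3887} = - \frac{105210221}{20814885}$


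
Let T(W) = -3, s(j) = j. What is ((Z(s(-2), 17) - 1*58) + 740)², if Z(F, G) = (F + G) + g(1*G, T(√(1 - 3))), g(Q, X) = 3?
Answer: 490000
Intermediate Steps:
Z(F, G) = 3 + F + G (Z(F, G) = (F + G) + 3 = 3 + F + G)
((Z(s(-2), 17) - 1*58) + 740)² = (((3 - 2 + 17) - 1*58) + 740)² = ((18 - 58) + 740)² = (-40 + 740)² = 700² = 490000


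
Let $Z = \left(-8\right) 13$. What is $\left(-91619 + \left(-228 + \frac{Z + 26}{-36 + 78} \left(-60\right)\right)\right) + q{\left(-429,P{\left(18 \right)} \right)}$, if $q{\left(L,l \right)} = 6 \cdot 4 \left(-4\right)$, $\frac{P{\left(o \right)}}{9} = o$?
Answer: $- \frac{642821}{7} \approx -91832.0$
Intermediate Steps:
$Z = -104$
$P{\left(o \right)} = 9 o$
$q{\left(L,l \right)} = -96$ ($q{\left(L,l \right)} = 24 \left(-4\right) = -96$)
$\left(-91619 + \left(-228 + \frac{Z + 26}{-36 + 78} \left(-60\right)\right)\right) + q{\left(-429,P{\left(18 \right)} \right)} = \left(-91619 - \left(228 - \frac{-104 + 26}{-36 + 78} \left(-60\right)\right)\right) - 96 = \left(-91619 - \left(228 - - \frac{78}{42} \left(-60\right)\right)\right) - 96 = \left(-91619 - \left(228 - \left(-78\right) \frac{1}{42} \left(-60\right)\right)\right) - 96 = \left(-91619 - \frac{816}{7}\right) - 96 = - \frac{642149}{7} - 96 = - \frac{642821}{7}$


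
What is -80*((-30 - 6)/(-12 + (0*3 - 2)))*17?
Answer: -24480/7 ≈ -3497.1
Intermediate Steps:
-80*((-30 - 6)/(-12 + (0*3 - 2)))*17 = -80*(-36/(-12 + (0 - 2)))*17 = -80*(-36/(-12 - 2))*17 = -80*(-36/(-14))*17 = -80*(-36*(-1/14))*17 = -80*(18/7)*17 = -1440*17/7 = -1*24480/7 = -24480/7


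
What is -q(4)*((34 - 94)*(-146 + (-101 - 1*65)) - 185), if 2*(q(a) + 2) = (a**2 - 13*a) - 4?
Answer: 407770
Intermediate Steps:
q(a) = -4 + a**2/2 - 13*a/2 (q(a) = -2 + ((a**2 - 13*a) - 4)/2 = -2 + (-4 + a**2 - 13*a)/2 = -2 + (-2 + a**2/2 - 13*a/2) = -4 + a**2/2 - 13*a/2)
-q(4)*((34 - 94)*(-146 + (-101 - 1*65)) - 185) = -(-4 + (1/2)*4**2 - 13/2*4)*((34 - 94)*(-146 + (-101 - 1*65)) - 185) = -(-4 + (1/2)*16 - 26)*(-60*(-146 + (-101 - 65)) - 185) = -(-4 + 8 - 26)*(-60*(-146 - 166) - 185) = -(-22)*(-60*(-312) - 185) = -(-22)*(18720 - 185) = -(-22)*18535 = -1*(-407770) = 407770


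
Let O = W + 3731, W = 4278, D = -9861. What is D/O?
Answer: -9861/8009 ≈ -1.2312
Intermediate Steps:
O = 8009 (O = 4278 + 3731 = 8009)
D/O = -9861/8009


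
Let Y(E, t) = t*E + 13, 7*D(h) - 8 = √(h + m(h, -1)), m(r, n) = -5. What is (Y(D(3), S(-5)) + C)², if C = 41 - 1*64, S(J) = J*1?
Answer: 12050/49 + 1100*I*√2/49 ≈ 245.92 + 31.748*I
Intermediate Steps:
S(J) = J
C = -23 (C = 41 - 64 = -23)
D(h) = 8/7 + √(-5 + h)/7 (D(h) = 8/7 + √(h - 5)/7 = 8/7 + √(-5 + h)/7)
Y(E, t) = 13 + E*t (Y(E, t) = E*t + 13 = 13 + E*t)
(Y(D(3), S(-5)) + C)² = ((13 + (8/7 + √(-5 + 3)/7)*(-5)) - 23)² = ((13 + (8/7 + √(-2)/7)*(-5)) - 23)² = ((13 + (8/7 + (I*√2)/7)*(-5)) - 23)² = ((13 + (8/7 + I*√2/7)*(-5)) - 23)² = ((13 + (-40/7 - 5*I*√2/7)) - 23)² = ((51/7 - 5*I*√2/7) - 23)² = (-110/7 - 5*I*√2/7)²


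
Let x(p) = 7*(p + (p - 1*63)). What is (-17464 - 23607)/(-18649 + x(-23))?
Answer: 41071/19412 ≈ 2.1158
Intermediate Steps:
x(p) = -441 + 14*p (x(p) = 7*(p + (p - 63)) = 7*(p + (-63 + p)) = 7*(-63 + 2*p) = -441 + 14*p)
(-17464 - 23607)/(-18649 + x(-23)) = (-17464 - 23607)/(-18649 + (-441 + 14*(-23))) = -41071/(-18649 + (-441 - 322)) = -41071/(-18649 - 763) = -41071/(-19412) = -41071*(-1/19412) = 41071/19412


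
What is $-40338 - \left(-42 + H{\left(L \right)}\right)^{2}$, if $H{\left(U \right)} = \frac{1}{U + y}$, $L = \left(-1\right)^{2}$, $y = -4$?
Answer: $- \frac{379171}{9} \approx -42130.0$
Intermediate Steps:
$L = 1$
$H{\left(U \right)} = \frac{1}{-4 + U}$ ($H{\left(U \right)} = \frac{1}{U - 4} = \frac{1}{-4 + U}$)
$-40338 - \left(-42 + H{\left(L \right)}\right)^{2} = -40338 - \left(-42 + \frac{1}{-4 + 1}\right)^{2} = -40338 - \left(-42 + \frac{1}{-3}\right)^{2} = -40338 - \left(-42 - \frac{1}{3}\right)^{2} = -40338 - \left(- \frac{127}{3}\right)^{2} = -40338 - \frac{16129}{9} = - \frac{379171}{9}$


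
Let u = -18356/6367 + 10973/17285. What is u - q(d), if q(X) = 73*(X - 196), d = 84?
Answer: 899550774351/110053595 ≈ 8173.8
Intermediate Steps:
u = -247418369/110053595 (u = -18356*1/6367 + 10973*(1/17285) = -18356/6367 + 10973/17285 = -247418369/110053595 ≈ -2.2482)
q(X) = -14308 + 73*X (q(X) = 73*(-196 + X) = -14308 + 73*X)
u - q(d) = -247418369/110053595 - (-14308 + 73*84) = -247418369/110053595 - (-14308 + 6132) = -247418369/110053595 - 1*(-8176) = -247418369/110053595 + 8176 = 899550774351/110053595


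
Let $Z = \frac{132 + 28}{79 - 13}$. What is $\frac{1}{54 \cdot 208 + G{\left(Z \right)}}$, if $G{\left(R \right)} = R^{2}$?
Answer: $\frac{1089}{12238048} \approx 8.8985 \cdot 10^{-5}$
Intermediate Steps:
$Z = \frac{80}{33}$ ($Z = \frac{160}{66} = 160 \cdot \frac{1}{66} = \frac{80}{33} \approx 2.4242$)
$\frac{1}{54 \cdot 208 + G{\left(Z \right)}} = \frac{1}{54 \cdot 208 + \left(\frac{80}{33}\right)^{2}} = \frac{1}{11232 + \frac{6400}{1089}} = \frac{1}{\frac{12238048}{1089}} = \frac{1089}{12238048}$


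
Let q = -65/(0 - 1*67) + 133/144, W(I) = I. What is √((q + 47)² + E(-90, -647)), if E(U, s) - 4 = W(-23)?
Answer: √220757768353/9648 ≈ 48.699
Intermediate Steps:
E(U, s) = -19 (E(U, s) = 4 - 23 = -19)
q = 18271/9648 (q = -65/(0 - 67) + 133*(1/144) = -65/(-67) + 133/144 = -65*(-1/67) + 133/144 = 65/67 + 133/144 = 18271/9648 ≈ 1.8938)
√((q + 47)² + E(-90, -647)) = √((18271/9648 + 47)² - 19) = √((471727/9648)² - 19) = √(222526362529/93083904 - 19) = √(220757768353/93083904) = √220757768353/9648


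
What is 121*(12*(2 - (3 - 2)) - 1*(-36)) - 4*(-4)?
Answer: 5824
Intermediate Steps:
121*(12*(2 - (3 - 2)) - 1*(-36)) - 4*(-4) = 121*(12*(2 - 1) + 36) + 16 = 121*(12*1 + 36) + 16 = 121*(12 + 36) + 16 = 121*48 + 16 = 5808 + 16 = 5824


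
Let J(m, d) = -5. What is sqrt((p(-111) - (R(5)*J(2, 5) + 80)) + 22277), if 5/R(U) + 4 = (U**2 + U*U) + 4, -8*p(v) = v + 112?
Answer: 3*sqrt(39462)/4 ≈ 148.99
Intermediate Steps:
p(v) = -14 - v/8 (p(v) = -(v + 112)/8 = -(112 + v)/8 = -14 - v/8)
R(U) = 5/(2*U**2) (R(U) = 5/(-4 + ((U**2 + U*U) + 4)) = 5/(-4 + ((U**2 + U**2) + 4)) = 5/(-4 + (2*U**2 + 4)) = 5/(-4 + (4 + 2*U**2)) = 5/((2*U**2)) = 5*(1/(2*U**2)) = 5/(2*U**2))
sqrt((p(-111) - (R(5)*J(2, 5) + 80)) + 22277) = sqrt(((-14 - 1/8*(-111)) - (((5/2)/5**2)*(-5) + 80)) + 22277) = sqrt(((-14 + 111/8) - (((5/2)*(1/25))*(-5) + 80)) + 22277) = sqrt((-1/8 - ((1/10)*(-5) + 80)) + 22277) = sqrt((-1/8 - (-1/2 + 80)) + 22277) = sqrt((-1/8 - 1*159/2) + 22277) = sqrt((-1/8 - 159/2) + 22277) = sqrt(-637/8 + 22277) = sqrt(177579/8) = 3*sqrt(39462)/4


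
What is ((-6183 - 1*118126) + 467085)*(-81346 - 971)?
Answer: -28216291992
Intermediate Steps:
((-6183 - 1*118126) + 467085)*(-81346 - 971) = ((-6183 - 118126) + 467085)*(-82317) = (-124309 + 467085)*(-82317) = 342776*(-82317) = -28216291992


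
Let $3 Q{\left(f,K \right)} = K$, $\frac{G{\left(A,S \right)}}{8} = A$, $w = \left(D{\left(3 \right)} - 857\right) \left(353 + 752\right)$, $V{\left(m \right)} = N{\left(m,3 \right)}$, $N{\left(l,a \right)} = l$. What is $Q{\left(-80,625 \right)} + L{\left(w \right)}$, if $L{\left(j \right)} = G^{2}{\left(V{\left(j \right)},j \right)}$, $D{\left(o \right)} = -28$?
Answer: $\frac{183616762680625}{3} \approx 6.1206 \cdot 10^{13}$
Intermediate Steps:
$V{\left(m \right)} = m$
$w = -977925$ ($w = \left(-28 - 857\right) \left(353 + 752\right) = \left(-885\right) 1105 = -977925$)
$G{\left(A,S \right)} = 8 A$
$Q{\left(f,K \right)} = \frac{K}{3}$
$L{\left(j \right)} = 64 j^{2}$ ($L{\left(j \right)} = \left(8 j\right)^{2} = 64 j^{2}$)
$Q{\left(-80,625 \right)} + L{\left(w \right)} = \frac{1}{3} \cdot 625 + 64 \left(-977925\right)^{2} = \frac{625}{3} + 64 \cdot 956337305625 = \frac{625}{3} + 61205587560000 = \frac{183616762680625}{3}$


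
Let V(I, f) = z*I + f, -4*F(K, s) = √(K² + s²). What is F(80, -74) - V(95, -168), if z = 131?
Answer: -12277 - √2969/2 ≈ -12304.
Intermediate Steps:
F(K, s) = -√(K² + s²)/4
V(I, f) = f + 131*I (V(I, f) = 131*I + f = f + 131*I)
F(80, -74) - V(95, -168) = -√(80² + (-74)²)/4 - (-168 + 131*95) = -√(6400 + 5476)/4 - (-168 + 12445) = -√2969/2 - 1*12277 = -√2969/2 - 12277 = -12277 - √2969/2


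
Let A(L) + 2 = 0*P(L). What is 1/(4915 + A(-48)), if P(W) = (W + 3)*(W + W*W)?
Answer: 1/4913 ≈ 0.00020354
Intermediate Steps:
P(W) = (3 + W)*(W + W²)
A(L) = -2 (A(L) = -2 + 0*(L*(3 + L² + 4*L)) = -2 + 0 = -2)
1/(4915 + A(-48)) = 1/(4915 - 2) = 1/4913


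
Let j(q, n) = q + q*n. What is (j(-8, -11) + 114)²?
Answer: 37636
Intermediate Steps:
j(q, n) = q + n*q
(j(-8, -11) + 114)² = (-8*(1 - 11) + 114)² = (-8*(-10) + 114)² = (80 + 114)² = 194² = 37636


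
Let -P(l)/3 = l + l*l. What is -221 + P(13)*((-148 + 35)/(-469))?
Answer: -23621/67 ≈ -352.55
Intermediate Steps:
P(l) = -3*l - 3*l² (P(l) = -3*(l + l*l) = -3*(l + l²) = -3*l - 3*l²)
-221 + P(13)*((-148 + 35)/(-469)) = -221 + (-3*13*(1 + 13))*((-148 + 35)/(-469)) = -221 + (-3*13*14)*(-113*(-1/469)) = -221 - 546*113/469 = -221 - 8814/67 = -23621/67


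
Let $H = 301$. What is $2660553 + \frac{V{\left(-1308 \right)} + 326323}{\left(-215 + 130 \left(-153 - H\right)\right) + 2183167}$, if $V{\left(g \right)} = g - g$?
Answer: $\frac{5650833980719}{2123932} \approx 2.6606 \cdot 10^{6}$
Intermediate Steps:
$V{\left(g \right)} = 0$
$2660553 + \frac{V{\left(-1308 \right)} + 326323}{\left(-215 + 130 \left(-153 - H\right)\right) + 2183167} = 2660553 + \frac{0 + 326323}{\left(-215 + 130 \left(-153 - 301\right)\right) + 2183167} = 2660553 + \frac{326323}{\left(-215 + 130 \left(-153 - 301\right)\right) + 2183167} = 2660553 + \frac{326323}{\left(-215 + 130 \left(-454\right)\right) + 2183167} = 2660553 + \frac{326323}{\left(-215 - 59020\right) + 2183167} = 2660553 + \frac{326323}{-59235 + 2183167} = 2660553 + \frac{326323}{2123932} = \frac{5650833980719}{2123932}$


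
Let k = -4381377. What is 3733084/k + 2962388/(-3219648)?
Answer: -694404307853/391846991536 ≈ -1.7721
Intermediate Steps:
3733084/k + 2962388/(-3219648) = 3733084/(-4381377) + 2962388/(-3219648) = 3733084*(-1/4381377) + 2962388*(-1/3219648) = -3733084/4381377 - 740597/804912 = -694404307853/391846991536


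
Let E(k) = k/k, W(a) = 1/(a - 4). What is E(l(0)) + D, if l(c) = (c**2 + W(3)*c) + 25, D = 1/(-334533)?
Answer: 334532/334533 ≈ 1.0000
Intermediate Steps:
W(a) = 1/(-4 + a)
D = -1/334533 ≈ -2.9892e-6
l(c) = 25 + c**2 - c (l(c) = (c**2 + c/(-4 + 3)) + 25 = (c**2 + c/(-1)) + 25 = (c**2 - c) + 25 = 25 + c**2 - c)
E(k) = 1
E(l(0)) + D = 1 - 1/334533 = 334532/334533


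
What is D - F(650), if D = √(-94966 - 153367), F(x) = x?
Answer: -650 + I*√248333 ≈ -650.0 + 498.33*I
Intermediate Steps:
D = I*√248333 (D = √(-248333) = I*√248333 ≈ 498.33*I)
D - F(650) = I*√248333 - 1*650 = I*√248333 - 650 = -650 + I*√248333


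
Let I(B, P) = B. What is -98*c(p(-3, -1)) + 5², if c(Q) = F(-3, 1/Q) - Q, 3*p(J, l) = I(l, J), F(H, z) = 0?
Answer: -23/3 ≈ -7.6667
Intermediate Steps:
p(J, l) = l/3
c(Q) = -Q (c(Q) = 0 - Q = -Q)
-98*c(p(-3, -1)) + 5² = -(-98)*(⅓)*(-1) + 5² = -(-98)*(-1)/3 + 25 = -98*⅓ + 25 = -98/3 + 25 = -23/3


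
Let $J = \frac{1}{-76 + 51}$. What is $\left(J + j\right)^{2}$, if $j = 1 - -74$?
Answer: $\frac{3511876}{625} \approx 5619.0$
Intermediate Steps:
$j = 75$ ($j = 1 + 74 = 75$)
$J = - \frac{1}{25}$ ($J = \frac{1}{-25} = - \frac{1}{25} \approx -0.04$)
$\left(J + j\right)^{2} = \left(- \frac{1}{25} + 75\right)^{2} = \left(\frac{1874}{25}\right)^{2} = \frac{3511876}{625}$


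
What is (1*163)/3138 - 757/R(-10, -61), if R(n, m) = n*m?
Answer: -569009/478545 ≈ -1.1890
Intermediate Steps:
R(n, m) = m*n
(1*163)/3138 - 757/R(-10, -61) = (1*163)/3138 - 757/((-61*(-10))) = 163*(1/3138) - 757/610 = 163/3138 - 757*1/610 = 163/3138 - 757/610 = -569009/478545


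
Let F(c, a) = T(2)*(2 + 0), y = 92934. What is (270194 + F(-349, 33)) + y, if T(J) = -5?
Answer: 363118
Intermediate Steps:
F(c, a) = -10 (F(c, a) = -5*(2 + 0) = -5*2 = -10)
(270194 + F(-349, 33)) + y = (270194 - 10) + 92934 = 270184 + 92934 = 363118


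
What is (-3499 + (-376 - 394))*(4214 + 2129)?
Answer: -27078267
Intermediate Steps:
(-3499 + (-376 - 394))*(4214 + 2129) = (-3499 - 770)*6343 = -4269*6343 = -27078267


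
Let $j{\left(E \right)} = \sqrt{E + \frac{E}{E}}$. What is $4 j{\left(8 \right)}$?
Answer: $12$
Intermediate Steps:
$j{\left(E \right)} = \sqrt{1 + E}$ ($j{\left(E \right)} = \sqrt{E + 1} = \sqrt{1 + E}$)
$4 j{\left(8 \right)} = 4 \sqrt{1 + 8} = 4 \sqrt{9} = 4 \cdot 3 = 12$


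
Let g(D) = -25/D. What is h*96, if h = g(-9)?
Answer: 800/3 ≈ 266.67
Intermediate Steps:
h = 25/9 (h = -25/(-9) = -25*(-1/9) = 25/9 ≈ 2.7778)
h*96 = (25/9)*96 = 800/3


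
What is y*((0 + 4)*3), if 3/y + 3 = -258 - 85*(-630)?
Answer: 4/5921 ≈ 0.00067556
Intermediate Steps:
y = 1/17763 (y = 3/(-3 + (-258 - 85*(-630))) = 3/(-3 + (-258 + 53550)) = 3/(-3 + 53292) = 3/53289 = 3*(1/53289) = 1/17763 ≈ 5.6297e-5)
y*((0 + 4)*3) = ((0 + 4)*3)/17763 = (4*3)/17763 = (1/17763)*12 = 4/5921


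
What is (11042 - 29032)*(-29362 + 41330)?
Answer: -215304320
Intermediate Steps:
(11042 - 29032)*(-29362 + 41330) = -17990*11968 = -215304320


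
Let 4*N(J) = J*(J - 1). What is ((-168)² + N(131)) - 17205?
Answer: 30553/2 ≈ 15277.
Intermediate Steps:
N(J) = J*(-1 + J)/4 (N(J) = (J*(J - 1))/4 = (J*(-1 + J))/4 = J*(-1 + J)/4)
((-168)² + N(131)) - 17205 = ((-168)² + (¼)*131*(-1 + 131)) - 17205 = (28224 + (¼)*131*130) - 17205 = (28224 + 8515/2) - 17205 = 64963/2 - 17205 = 30553/2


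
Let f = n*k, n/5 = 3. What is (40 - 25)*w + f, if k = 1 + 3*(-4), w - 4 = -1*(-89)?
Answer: 1230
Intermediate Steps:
n = 15 (n = 5*3 = 15)
w = 93 (w = 4 - 1*(-89) = 4 + 89 = 93)
k = -11 (k = 1 - 12 = -11)
f = -165 (f = 15*(-11) = -165)
(40 - 25)*w + f = (40 - 25)*93 - 165 = 15*93 - 165 = 1395 - 165 = 1230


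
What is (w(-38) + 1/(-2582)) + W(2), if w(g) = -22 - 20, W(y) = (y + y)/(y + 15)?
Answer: -1833237/43894 ≈ -41.765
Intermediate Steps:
W(y) = 2*y/(15 + y) (W(y) = (2*y)/(15 + y) = 2*y/(15 + y))
w(g) = -42
(w(-38) + 1/(-2582)) + W(2) = (-42 + 1/(-2582)) + 2*2/(15 + 2) = (-42 - 1/2582) + 2*2/17 = -108445/2582 + 2*2*(1/17) = -108445/2582 + 4/17 = -1833237/43894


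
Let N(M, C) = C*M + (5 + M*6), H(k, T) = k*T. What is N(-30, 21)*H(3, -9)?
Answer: 21735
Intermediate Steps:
H(k, T) = T*k
N(M, C) = 5 + 6*M + C*M (N(M, C) = C*M + (5 + 6*M) = 5 + 6*M + C*M)
N(-30, 21)*H(3, -9) = (5 + 6*(-30) + 21*(-30))*(-9*3) = (5 - 180 - 630)*(-27) = -805*(-27) = 21735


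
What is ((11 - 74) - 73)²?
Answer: 18496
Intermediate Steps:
((11 - 74) - 73)² = (-63 - 73)² = (-136)² = 18496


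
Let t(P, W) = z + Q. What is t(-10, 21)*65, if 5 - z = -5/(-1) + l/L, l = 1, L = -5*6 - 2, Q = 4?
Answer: 8385/32 ≈ 262.03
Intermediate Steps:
L = -32 (L = -30 - 2 = -32)
z = 1/32 (z = 5 - (-5/(-1) + 1/(-32)) = 5 - (-5*(-1) + 1*(-1/32)) = 5 - (5 - 1/32) = 5 - 1*159/32 = 5 - 159/32 = 1/32 ≈ 0.031250)
t(P, W) = 129/32 (t(P, W) = 1/32 + 4 = 129/32)
t(-10, 21)*65 = (129/32)*65 = 8385/32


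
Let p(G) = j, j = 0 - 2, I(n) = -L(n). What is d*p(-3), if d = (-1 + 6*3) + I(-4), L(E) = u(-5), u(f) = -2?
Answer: -38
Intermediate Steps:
L(E) = -2
I(n) = 2 (I(n) = -1*(-2) = 2)
j = -2
p(G) = -2
d = 19 (d = (-1 + 6*3) + 2 = (-1 + 18) + 2 = 17 + 2 = 19)
d*p(-3) = 19*(-2) = -38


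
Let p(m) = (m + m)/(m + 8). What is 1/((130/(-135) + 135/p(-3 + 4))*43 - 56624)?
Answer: -54/1649317 ≈ -3.2741e-5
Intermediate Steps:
p(m) = 2*m/(8 + m) (p(m) = (2*m)/(8 + m) = 2*m/(8 + m))
1/((130/(-135) + 135/p(-3 + 4))*43 - 56624) = 1/((130/(-135) + 135/((2*(-3 + 4)/(8 + (-3 + 4)))))*43 - 56624) = 1/((130*(-1/135) + 135/((2*1/(8 + 1))))*43 - 56624) = 1/((-26/27 + 135/((2*1/9)))*43 - 56624) = 1/((-26/27 + 135/((2*1*(⅑))))*43 - 56624) = 1/((-26/27 + 135/(2/9))*43 - 56624) = 1/((-26/27 + 135*(9/2))*43 - 56624) = 1/((-26/27 + 1215/2)*43 - 56624) = 1/((32753/54)*43 - 56624) = 1/(1408379/54 - 56624) = 1/(-1649317/54) = -54/1649317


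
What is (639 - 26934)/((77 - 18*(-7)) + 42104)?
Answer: -26295/42307 ≈ -0.62153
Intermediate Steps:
(639 - 26934)/((77 - 18*(-7)) + 42104) = -26295/((77 + 126) + 42104) = -26295/(203 + 42104) = -26295/42307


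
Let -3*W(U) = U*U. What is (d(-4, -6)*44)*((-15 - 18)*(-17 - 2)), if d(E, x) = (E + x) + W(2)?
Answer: -312664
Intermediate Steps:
W(U) = -U²/3 (W(U) = -U*U/3 = -U²/3)
d(E, x) = -4/3 + E + x (d(E, x) = (E + x) - ⅓*2² = (E + x) - ⅓*4 = (E + x) - 4/3 = -4/3 + E + x)
(d(-4, -6)*44)*((-15 - 18)*(-17 - 2)) = ((-4/3 - 4 - 6)*44)*((-15 - 18)*(-17 - 2)) = (-34/3*44)*(-33*(-19)) = -1496/3*627 = -312664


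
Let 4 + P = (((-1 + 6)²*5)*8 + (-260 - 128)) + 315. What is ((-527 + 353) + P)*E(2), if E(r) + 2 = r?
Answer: 0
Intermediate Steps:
E(r) = -2 + r
P = 923 (P = -4 + ((((-1 + 6)²*5)*8 + (-260 - 128)) + 315) = -4 + (((5²*5)*8 - 388) + 315) = -4 + (((25*5)*8 - 388) + 315) = -4 + ((125*8 - 388) + 315) = -4 + ((1000 - 388) + 315) = -4 + (612 + 315) = -4 + 927 = 923)
((-527 + 353) + P)*E(2) = ((-527 + 353) + 923)*(-2 + 2) = (-174 + 923)*0 = 749*0 = 0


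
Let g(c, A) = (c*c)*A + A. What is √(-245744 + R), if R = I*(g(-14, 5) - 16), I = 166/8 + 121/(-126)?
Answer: I*√399665595/42 ≈ 475.99*I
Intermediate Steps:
I = 4987/252 (I = 166*(⅛) + 121*(-1/126) = 83/4 - 121/126 = 4987/252 ≈ 19.790)
g(c, A) = A + A*c² (g(c, A) = c²*A + A = A*c² + A = A + A*c²)
R = 1610801/84 (R = 4987*(5*(1 + (-14)²) - 16)/252 = 4987*(5*(1 + 196) - 16)/252 = 4987*(5*197 - 16)/252 = 4987*(985 - 16)/252 = (4987/252)*969 = 1610801/84 ≈ 19176.)
√(-245744 + R) = √(-245744 + 1610801/84) = √(-19031695/84) = I*√399665595/42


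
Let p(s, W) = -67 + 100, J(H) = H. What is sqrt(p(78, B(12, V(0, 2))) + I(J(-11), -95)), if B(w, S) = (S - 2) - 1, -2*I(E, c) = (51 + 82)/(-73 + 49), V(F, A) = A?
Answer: sqrt(5151)/12 ≈ 5.9809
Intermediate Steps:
I(E, c) = 133/48 (I(E, c) = -(51 + 82)/(2*(-73 + 49)) = -133/(2*(-24)) = -133*(-1)/(2*24) = -1/2*(-133/24) = 133/48)
B(w, S) = -3 + S (B(w, S) = (-2 + S) - 1 = -3 + S)
p(s, W) = 33
sqrt(p(78, B(12, V(0, 2))) + I(J(-11), -95)) = sqrt(33 + 133/48) = sqrt(1717/48) = sqrt(5151)/12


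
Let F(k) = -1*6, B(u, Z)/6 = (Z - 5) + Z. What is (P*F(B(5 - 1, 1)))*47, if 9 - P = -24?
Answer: -9306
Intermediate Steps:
P = 33 (P = 9 - 1*(-24) = 9 + 24 = 33)
B(u, Z) = -30 + 12*Z (B(u, Z) = 6*((Z - 5) + Z) = 6*((-5 + Z) + Z) = 6*(-5 + 2*Z) = -30 + 12*Z)
F(k) = -6
(P*F(B(5 - 1, 1)))*47 = (33*(-6))*47 = -198*47 = -9306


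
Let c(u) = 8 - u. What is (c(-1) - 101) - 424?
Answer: -516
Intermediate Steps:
(c(-1) - 101) - 424 = ((8 - 1*(-1)) - 101) - 424 = ((8 + 1) - 101) - 424 = (9 - 101) - 424 = -92 - 424 = -516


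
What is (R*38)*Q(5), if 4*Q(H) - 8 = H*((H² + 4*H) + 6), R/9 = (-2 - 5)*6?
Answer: -944433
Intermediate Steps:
R = -378 (R = 9*((-2 - 5)*6) = 9*(-7*6) = 9*(-42) = -378)
Q(H) = 2 + H*(6 + H² + 4*H)/4 (Q(H) = 2 + (H*((H² + 4*H) + 6))/4 = 2 + (H*(6 + H² + 4*H))/4 = 2 + H*(6 + H² + 4*H)/4)
(R*38)*Q(5) = (-378*38)*(2 + 5² + (¼)*5³ + (3/2)*5) = -14364*(2 + 25 + (¼)*125 + 15/2) = -14364*(2 + 25 + 125/4 + 15/2) = -14364*263/4 = -944433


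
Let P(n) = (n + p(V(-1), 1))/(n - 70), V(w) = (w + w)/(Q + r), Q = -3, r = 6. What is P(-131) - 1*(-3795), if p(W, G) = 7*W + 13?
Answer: 2288753/603 ≈ 3795.6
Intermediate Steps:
V(w) = 2*w/3 (V(w) = (w + w)/(-3 + 6) = (2*w)/3 = (2*w)*(⅓) = 2*w/3)
p(W, G) = 13 + 7*W
P(n) = (25/3 + n)/(-70 + n) (P(n) = (n + (13 + 7*((⅔)*(-1))))/(n - 70) = (n + (13 + 7*(-⅔)))/(-70 + n) = (n + (13 - 14/3))/(-70 + n) = (n + 25/3)/(-70 + n) = (25/3 + n)/(-70 + n))
P(-131) - 1*(-3795) = (25/3 - 131)/(-70 - 131) - 1*(-3795) = -368/3/(-201) + 3795 = -1/201*(-368/3) + 3795 = 368/603 + 3795 = 2288753/603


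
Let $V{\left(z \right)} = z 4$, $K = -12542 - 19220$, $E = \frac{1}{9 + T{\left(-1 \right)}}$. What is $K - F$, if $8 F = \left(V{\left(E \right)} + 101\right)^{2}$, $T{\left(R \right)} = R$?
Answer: $- \frac{1057593}{32} \approx -33050.0$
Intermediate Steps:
$E = \frac{1}{8}$ ($E = \frac{1}{9 - 1} = \frac{1}{8} \approx 0.125$)
$K = -31762$
$V{\left(z \right)} = 4 z$
$F = \frac{41209}{32}$ ($F = \frac{\left(4 \cdot \frac{1}{8} + 101\right)^{2}}{8} = \frac{\left(\frac{1}{2} + 101\right)^{2}}{8} = \frac{\left(\frac{203}{2}\right)^{2}}{8} = \frac{1}{8} \cdot \frac{41209}{4} = \frac{41209}{32} \approx 1287.8$)
$K - F = -31762 - \frac{41209}{32} = - \frac{1057593}{32}$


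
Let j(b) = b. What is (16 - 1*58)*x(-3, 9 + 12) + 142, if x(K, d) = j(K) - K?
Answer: 142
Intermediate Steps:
x(K, d) = 0 (x(K, d) = K - K = 0)
(16 - 1*58)*x(-3, 9 + 12) + 142 = (16 - 1*58)*0 + 142 = (16 - 58)*0 + 142 = -42*0 + 142 = 0 + 142 = 142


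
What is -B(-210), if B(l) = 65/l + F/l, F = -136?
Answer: -71/210 ≈ -0.33810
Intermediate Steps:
B(l) = -71/l (B(l) = 65/l - 136/l = -71/l)
-B(-210) = -(-71)/(-210) = -(-71)*(-1)/210 = -1*71/210 = -71/210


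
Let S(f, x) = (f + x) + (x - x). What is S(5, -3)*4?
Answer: 8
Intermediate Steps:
S(f, x) = f + x (S(f, x) = (f + x) + 0 = f + x)
S(5, -3)*4 = (5 - 3)*4 = 2*4 = 8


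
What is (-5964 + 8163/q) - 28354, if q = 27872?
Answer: -956503133/27872 ≈ -34318.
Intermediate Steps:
(-5964 + 8163/q) - 28354 = (-5964 + 8163/27872) - 28354 = -166220445/27872 - 28354 = -956503133/27872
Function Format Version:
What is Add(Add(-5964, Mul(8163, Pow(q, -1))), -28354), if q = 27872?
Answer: Rational(-956503133, 27872) ≈ -34318.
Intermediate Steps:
Add(Add(-5964, Mul(8163, Pow(q, -1))), -28354) = Add(Add(-5964, Mul(8163, Pow(27872, -1))), -28354) = Add(Add(-5964, Mul(8163, Rational(1, 27872))), -28354) = Add(Add(-5964, Rational(8163, 27872)), -28354) = Add(Rational(-166220445, 27872), -28354) = Rational(-956503133, 27872)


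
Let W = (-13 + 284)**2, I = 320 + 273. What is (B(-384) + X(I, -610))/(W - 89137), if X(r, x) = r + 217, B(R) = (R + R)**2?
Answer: -32813/872 ≈ -37.630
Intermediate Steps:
B(R) = 4*R**2 (B(R) = (2*R)**2 = 4*R**2)
I = 593
X(r, x) = 217 + r
W = 73441 (W = 271**2 = 73441)
(B(-384) + X(I, -610))/(W - 89137) = (4*(-384)**2 + (217 + 593))/(73441 - 89137) = (4*147456 + 810)/(-15696) = (589824 + 810)*(-1/15696) = 590634*(-1/15696) = -32813/872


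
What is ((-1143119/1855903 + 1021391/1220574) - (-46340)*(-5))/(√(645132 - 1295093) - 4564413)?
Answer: 114080298027536384932449/2247346171724412237469460 + 8922651476943582761*I*√2249/47194269606212656986858660 ≈ 0.050762 + 8.966e-6*I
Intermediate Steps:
((-1143119/1855903 + 1021391/1220574) - (-46340)*(-5))/(√(645132 - 1295093) - 4564413) = ((-1143119*1/1855903 + 1021391*(1/1220574)) - 1655*140)/(√(-649961) - 4564413) = ((-1143119/1855903 + 1021391/1220574) - 231700)/(17*I*√2249 - 4564413) = (500341290767/2265266948322 - 231700)/(-4564413 + 17*I*√2249) = -524861851584916633/(2265266948322*(-4564413 + 17*I*√2249))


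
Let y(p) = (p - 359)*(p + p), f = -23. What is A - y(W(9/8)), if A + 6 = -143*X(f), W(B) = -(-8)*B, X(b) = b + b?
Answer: 12872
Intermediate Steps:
X(b) = 2*b
W(B) = 8*B
y(p) = 2*p*(-359 + p) (y(p) = (-359 + p)*(2*p) = 2*p*(-359 + p))
A = 6572 (A = -6 - 286*(-23) = -6 - 143*(-46) = -6 + 6578 = 6572)
A - y(W(9/8)) = 6572 - 2*8*(9/8)*(-359 + 8*(9/8)) = 6572 - 2*9*(-359 + 9) = 6572 - 2*9*(-350) = 6572 - 1*(-6300) = 6572 + 6300 = 12872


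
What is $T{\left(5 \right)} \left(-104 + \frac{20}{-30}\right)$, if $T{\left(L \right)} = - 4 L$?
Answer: $\frac{6280}{3} \approx 2093.3$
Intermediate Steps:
$T{\left(5 \right)} \left(-104 + \frac{20}{-30}\right) = \left(-4\right) 5 \left(-104 + \frac{20}{-30}\right) = - 20 \left(-104 + 20 \left(- \frac{1}{30}\right)\right) = - 20 \left(-104 - \frac{2}{3}\right) = \left(-20\right) \left(- \frac{314}{3}\right) = \frac{6280}{3}$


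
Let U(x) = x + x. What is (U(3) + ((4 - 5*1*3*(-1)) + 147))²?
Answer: 29584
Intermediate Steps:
U(x) = 2*x
(U(3) + ((4 - 5*1*3*(-1)) + 147))² = (2*3 + ((4 - 5*1*3*(-1)) + 147))² = (6 + ((4 - 15*(-1)) + 147))² = (6 + ((4 - 5*(-3)) + 147))² = (6 + ((4 + 15) + 147))² = (6 + (19 + 147))² = (6 + 166)² = 172² = 29584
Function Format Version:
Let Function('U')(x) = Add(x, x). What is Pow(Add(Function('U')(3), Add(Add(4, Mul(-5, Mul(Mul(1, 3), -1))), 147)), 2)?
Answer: 29584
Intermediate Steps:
Function('U')(x) = Mul(2, x)
Pow(Add(Function('U')(3), Add(Add(4, Mul(-5, Mul(Mul(1, 3), -1))), 147)), 2) = Pow(Add(Mul(2, 3), Add(Add(4, Mul(-5, Mul(Mul(1, 3), -1))), 147)), 2) = Pow(Add(6, Add(Add(4, Mul(-5, Mul(3, -1))), 147)), 2) = Pow(Add(6, Add(Add(4, Mul(-5, -3)), 147)), 2) = Pow(Add(6, Add(Add(4, 15), 147)), 2) = Pow(Add(6, Add(19, 147)), 2) = Pow(Add(6, 166), 2) = Pow(172, 2) = 29584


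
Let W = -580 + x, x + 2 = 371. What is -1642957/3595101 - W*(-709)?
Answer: -537825157456/3595101 ≈ -1.4960e+5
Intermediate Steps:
x = 369 (x = -2 + 371 = 369)
W = -211 (W = -580 + 369 = -211)
-1642957/3595101 - W*(-709) = -1642957/3595101 - (-211)*(-709) = -1642957*1/3595101 - 1*149599 = -1642957/3595101 - 149599 = -537825157456/3595101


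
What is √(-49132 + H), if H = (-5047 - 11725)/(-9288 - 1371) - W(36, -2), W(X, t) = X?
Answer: 2*I*√1396502048865/10659 ≈ 221.74*I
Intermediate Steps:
H = -366952/10659 (H = (-5047 - 11725)/(-9288 - 1371) - 1*36 = -16772/(-10659) - 36 = -16772*(-1/10659) - 36 = 16772/10659 - 36 = -366952/10659 ≈ -34.427)
√(-49132 + H) = √(-49132 - 366952/10659) = √(-524064940/10659) = 2*I*√1396502048865/10659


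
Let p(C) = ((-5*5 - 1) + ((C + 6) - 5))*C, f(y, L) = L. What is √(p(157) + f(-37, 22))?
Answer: √20746 ≈ 144.03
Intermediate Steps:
p(C) = C*(-25 + C) (p(C) = ((-25 - 1) + ((6 + C) - 5))*C = (-26 + (1 + C))*C = (-25 + C)*C = C*(-25 + C))
√(p(157) + f(-37, 22)) = √(157*(-25 + 157) + 22) = √(157*132 + 22) = √(20724 + 22) = √20746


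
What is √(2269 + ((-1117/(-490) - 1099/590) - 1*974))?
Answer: √5523949045/2065 ≈ 35.992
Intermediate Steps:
√(2269 + ((-1117/(-490) - 1099/590) - 1*974)) = √(2269 + ((-1117*(-1/490) - 1099*1/590) - 974)) = √(2269 + ((1117/490 - 1099/590) - 974)) = √(2269 + (6026/14455 - 974)) = √(2269 - 14073144/14455) = √(18725251/14455) = √5523949045/2065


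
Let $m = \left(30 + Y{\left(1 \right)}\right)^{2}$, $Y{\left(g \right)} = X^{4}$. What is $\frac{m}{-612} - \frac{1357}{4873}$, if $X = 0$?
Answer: $- \frac{144894}{82841} \approx -1.7491$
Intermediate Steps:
$Y{\left(g \right)} = 0$ ($Y{\left(g \right)} = 0^{4} = 0$)
$m = 900$ ($m = \left(30 + 0\right)^{2} = 30^{2} = 900$)
$\frac{m}{-612} - \frac{1357}{4873} = \frac{900}{-612} - \frac{1357}{4873} = 900 \left(- \frac{1}{612}\right) - \frac{1357}{4873} = - \frac{25}{17} - \frac{1357}{4873} = - \frac{144894}{82841}$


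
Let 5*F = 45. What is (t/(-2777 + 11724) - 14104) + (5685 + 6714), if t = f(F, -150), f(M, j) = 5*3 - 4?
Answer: -15254624/8947 ≈ -1705.0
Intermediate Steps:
F = 9 (F = (1/5)*45 = 9)
f(M, j) = 11 (f(M, j) = 15 - 4 = 11)
t = 11
(t/(-2777 + 11724) - 14104) + (5685 + 6714) = (11/(-2777 + 11724) - 14104) + (5685 + 6714) = (11/8947 - 14104) + 12399 = -126188477/8947 + 12399 = -15254624/8947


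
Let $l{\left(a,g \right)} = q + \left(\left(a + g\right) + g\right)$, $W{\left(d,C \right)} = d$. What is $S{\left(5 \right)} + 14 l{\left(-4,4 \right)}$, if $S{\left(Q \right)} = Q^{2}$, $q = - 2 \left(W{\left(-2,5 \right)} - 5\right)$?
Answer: $277$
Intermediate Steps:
$q = 14$ ($q = - 2 \left(-2 - 5\right) = \left(-2\right) \left(-7\right) = 14$)
$l{\left(a,g \right)} = 14 + a + 2 g$ ($l{\left(a,g \right)} = 14 + \left(\left(a + g\right) + g\right) = 14 + \left(a + 2 g\right) = 14 + a + 2 g$)
$S{\left(5 \right)} + 14 l{\left(-4,4 \right)} = 5^{2} + 14 \left(14 - 4 + 2 \cdot 4\right) = 25 + 14 \left(14 - 4 + 8\right) = 25 + 14 \cdot 18 = 25 + 252 = 277$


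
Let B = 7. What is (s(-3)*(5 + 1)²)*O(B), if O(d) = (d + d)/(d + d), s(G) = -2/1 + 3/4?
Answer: -45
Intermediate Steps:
s(G) = -5/4 (s(G) = -2*1 + 3*(¼) = -2 + ¾ = -5/4)
O(d) = 1 (O(d) = (2*d)/((2*d)) = (2*d)*(1/(2*d)) = 1)
(s(-3)*(5 + 1)²)*O(B) = -5*(5 + 1)²/4*1 = -5/4*6²*1 = -5/4*36*1 = -45*1 = -45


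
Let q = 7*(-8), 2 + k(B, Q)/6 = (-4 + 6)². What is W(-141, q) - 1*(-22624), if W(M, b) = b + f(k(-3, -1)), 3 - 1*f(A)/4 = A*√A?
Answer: 22580 - 96*√3 ≈ 22414.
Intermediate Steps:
k(B, Q) = 12 (k(B, Q) = -12 + 6*(-4 + 6)² = -12 + 6*2² = -12 + 6*4 = -12 + 24 = 12)
f(A) = 12 - 4*A^(3/2) (f(A) = 12 - 4*A*√A = 12 - 4*A^(3/2))
q = -56
W(M, b) = 12 + b - 96*√3 (W(M, b) = b + (12 - 96*√3) = 12 + b - 96*√3)
W(-141, q) - 1*(-22624) = (12 - 56 - 96*√3) - 1*(-22624) = (-44 - 96*√3) + 22624 = 22580 - 96*√3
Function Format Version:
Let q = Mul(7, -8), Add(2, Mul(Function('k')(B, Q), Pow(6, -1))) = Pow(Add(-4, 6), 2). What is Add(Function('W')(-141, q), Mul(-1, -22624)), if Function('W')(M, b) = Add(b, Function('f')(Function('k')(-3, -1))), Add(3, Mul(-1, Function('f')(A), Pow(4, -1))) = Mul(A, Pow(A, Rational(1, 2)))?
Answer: Add(22580, Mul(-96, Pow(3, Rational(1, 2)))) ≈ 22414.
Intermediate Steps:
Function('k')(B, Q) = 12 (Function('k')(B, Q) = Add(-12, Mul(6, Pow(Add(-4, 6), 2))) = Add(-12, Mul(6, Pow(2, 2))) = Add(-12, Mul(6, 4)) = Add(-12, 24) = 12)
Function('f')(A) = Add(12, Mul(-4, Pow(A, Rational(3, 2)))) (Function('f')(A) = Add(12, Mul(-4, Mul(A, Pow(A, Rational(1, 2))))) = Add(12, Mul(-4, Pow(A, Rational(3, 2)))))
q = -56
Function('W')(M, b) = Add(12, b, Mul(-96, Pow(3, Rational(1, 2)))) (Function('W')(M, b) = Add(b, Add(12, Mul(-4, Pow(12, Rational(3, 2))))) = Add(b, Add(12, Mul(-4, Mul(24, Pow(3, Rational(1, 2)))))) = Add(b, Add(12, Mul(-96, Pow(3, Rational(1, 2))))) = Add(12, b, Mul(-96, Pow(3, Rational(1, 2)))))
Add(Function('W')(-141, q), Mul(-1, -22624)) = Add(Add(12, -56, Mul(-96, Pow(3, Rational(1, 2)))), Mul(-1, -22624)) = Add(Add(-44, Mul(-96, Pow(3, Rational(1, 2)))), 22624) = Add(22580, Mul(-96, Pow(3, Rational(1, 2))))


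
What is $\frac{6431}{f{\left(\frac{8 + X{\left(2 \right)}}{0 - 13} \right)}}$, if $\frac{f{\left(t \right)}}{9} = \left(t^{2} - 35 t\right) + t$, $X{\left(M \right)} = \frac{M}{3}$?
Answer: $\frac{6431}{208} \approx 30.918$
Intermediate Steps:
$X{\left(M \right)} = \frac{M}{3}$ ($X{\left(M \right)} = M \frac{1}{3} = \frac{M}{3}$)
$f{\left(t \right)} = - 306 t + 9 t^{2}$ ($f{\left(t \right)} = 9 \left(\left(t^{2} - 35 t\right) + t\right) = 9 \left(t^{2} - 34 t\right) = - 306 t + 9 t^{2}$)
$\frac{6431}{f{\left(\frac{8 + X{\left(2 \right)}}{0 - 13} \right)}} = \frac{6431}{9 \frac{8 + \frac{1}{3} \cdot 2}{0 - 13} \left(-34 + \frac{8 + \frac{1}{3} \cdot 2}{0 - 13}\right)} = \frac{6431}{9 \frac{8 + \frac{2}{3}}{-13} \left(-34 + \frac{8 + \frac{2}{3}}{-13}\right)} = \frac{6431}{9 \cdot \frac{26}{3} \left(- \frac{1}{13}\right) \left(-34 + \frac{26}{3} \left(- \frac{1}{13}\right)\right)} = \frac{6431}{9 \left(- \frac{2}{3}\right) \left(-34 - \frac{2}{3}\right)} = \frac{6431}{9 \left(- \frac{2}{3}\right) \left(- \frac{104}{3}\right)} = \frac{6431}{208}$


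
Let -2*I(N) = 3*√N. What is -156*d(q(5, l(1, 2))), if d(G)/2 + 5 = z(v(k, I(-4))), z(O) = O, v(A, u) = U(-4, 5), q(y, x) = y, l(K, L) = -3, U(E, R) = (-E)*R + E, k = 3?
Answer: -3432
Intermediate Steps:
I(N) = -3*√N/2
U(E, R) = E - E*R (U(E, R) = -E*R + E = E - E*R)
v(A, u) = 16 (v(A, u) = -4*(1 - 1*5) = -4*(1 - 5) = -4*(-4) = 16)
d(G) = 22 (d(G) = -10 + 2*16 = -10 + 32 = 22)
-156*d(q(5, l(1, 2))) = -156*22 = -3432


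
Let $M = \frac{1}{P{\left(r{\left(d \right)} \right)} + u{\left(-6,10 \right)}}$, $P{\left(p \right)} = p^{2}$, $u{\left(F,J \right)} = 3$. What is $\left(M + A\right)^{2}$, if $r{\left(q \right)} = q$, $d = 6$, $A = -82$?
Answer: $\frac{10220809}{1521} \approx 6719.8$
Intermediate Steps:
$M = \frac{1}{39}$ ($M = \frac{1}{6^{2} + 3} = \frac{1}{36 + 3} = \frac{1}{39} \approx 0.025641$)
$\left(M + A\right)^{2} = \left(\frac{1}{39} - 82\right)^{2} = \left(- \frac{3197}{39}\right)^{2} = \frac{10220809}{1521}$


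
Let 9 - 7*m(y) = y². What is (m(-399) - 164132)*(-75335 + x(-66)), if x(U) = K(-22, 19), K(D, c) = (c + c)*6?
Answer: 98248668412/7 ≈ 1.4036e+10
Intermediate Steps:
K(D, c) = 12*c (K(D, c) = (2*c)*6 = 12*c)
x(U) = 228 (x(U) = 12*19 = 228)
m(y) = 9/7 - y²/7
(m(-399) - 164132)*(-75335 + x(-66)) = ((9/7 - ⅐*(-399)²) - 164132)*(-75335 + 228) = ((9/7 - ⅐*159201) - 164132)*(-75107) = ((9/7 - 22743) - 164132)*(-75107) = (-159192/7 - 164132)*(-75107) = -1308116/7*(-75107) = 98248668412/7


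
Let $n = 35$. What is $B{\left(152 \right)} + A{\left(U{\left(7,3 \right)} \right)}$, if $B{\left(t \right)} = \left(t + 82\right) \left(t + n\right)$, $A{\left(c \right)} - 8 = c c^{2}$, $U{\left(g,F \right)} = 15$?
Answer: $47141$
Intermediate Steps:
$A{\left(c \right)} = 8 + c^{3}$ ($A{\left(c \right)} = 8 + c c^{2} = 8 + c^{3}$)
$B{\left(t \right)} = \left(35 + t\right) \left(82 + t\right)$ ($B{\left(t \right)} = \left(t + 82\right) \left(t + 35\right) = \left(82 + t\right) \left(35 + t\right) = \left(35 + t\right) \left(82 + t\right)$)
$B{\left(152 \right)} + A{\left(U{\left(7,3 \right)} \right)} = \left(2870 + 152^{2} + 117 \cdot 152\right) + \left(8 + 15^{3}\right) = \left(2870 + 23104 + 17784\right) + \left(8 + 3375\right) = 43758 + 3383 = 47141$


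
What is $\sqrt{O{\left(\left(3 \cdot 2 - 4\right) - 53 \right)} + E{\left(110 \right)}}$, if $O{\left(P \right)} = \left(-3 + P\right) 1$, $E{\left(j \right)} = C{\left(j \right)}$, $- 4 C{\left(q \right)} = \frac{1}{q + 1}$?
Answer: $\frac{i \sqrt{2661447}}{222} \approx 7.3486 i$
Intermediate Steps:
$C{\left(q \right)} = - \frac{1}{4 \left(1 + q\right)}$ ($C{\left(q \right)} = - \frac{1}{4 \left(q + 1\right)} = - \frac{1}{4 \left(1 + q\right)}$)
$E{\left(j \right)} = - \frac{1}{4 + 4 j}$
$O{\left(P \right)} = -3 + P$
$\sqrt{O{\left(\left(3 \cdot 2 - 4\right) - 53 \right)} + E{\left(110 \right)}} = \sqrt{\left(-3 + \left(\left(3 \cdot 2 - 4\right) - 53\right)\right) - \frac{1}{4 + 4 \cdot 110}} = \sqrt{\left(-3 + \left(\left(6 - 4\right) - 53\right)\right) - \frac{1}{4 + 440}} = \sqrt{\left(-3 + \left(2 - 53\right)\right) - \frac{1}{444}} = \sqrt{\left(-3 - 51\right) - \frac{1}{444}} = \sqrt{-54 - \frac{1}{444}} = \sqrt{- \frac{23977}{444}} = \frac{i \sqrt{2661447}}{222}$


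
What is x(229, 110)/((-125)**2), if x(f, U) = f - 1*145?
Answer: 84/15625 ≈ 0.0053760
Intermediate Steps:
x(f, U) = -145 + f (x(f, U) = f - 145 = -145 + f)
x(229, 110)/((-125)**2) = (-145 + 229)/((-125)**2) = 84/15625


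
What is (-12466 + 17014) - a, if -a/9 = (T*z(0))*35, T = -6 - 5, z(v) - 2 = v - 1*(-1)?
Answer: -5847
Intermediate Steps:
z(v) = 3 + v (z(v) = 2 + (v - 1*(-1)) = 2 + (v + 1) = 2 + (1 + v) = 3 + v)
T = -11
a = 10395 (a = -9*(-11*(3 + 0))*35 = -9*(-11*3)*35 = -(-297)*35 = -9*(-1155) = 10395)
(-12466 + 17014) - a = (-12466 + 17014) - 1*10395 = 4548 - 10395 = -5847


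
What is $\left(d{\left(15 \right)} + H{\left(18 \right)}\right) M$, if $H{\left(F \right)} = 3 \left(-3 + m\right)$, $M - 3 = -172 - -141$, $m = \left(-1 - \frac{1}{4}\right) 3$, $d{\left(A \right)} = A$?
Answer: $147$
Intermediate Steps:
$m = - \frac{15}{4}$ ($m = \left(-1 - \frac{1}{4}\right) 3 = \left(- \frac{5}{4}\right) 3 = - \frac{15}{4} \approx -3.75$)
$M = -28$ ($M = 3 - 31 = -28$)
$H{\left(F \right)} = - \frac{81}{4}$ ($H{\left(F \right)} = 3 \left(-3 - \frac{15}{4}\right) = 3 \left(- \frac{27}{4}\right) = - \frac{81}{4}$)
$\left(d{\left(15 \right)} + H{\left(18 \right)}\right) M = \left(15 - \frac{81}{4}\right) \left(-28\right) = \left(- \frac{21}{4}\right) \left(-28\right) = 147$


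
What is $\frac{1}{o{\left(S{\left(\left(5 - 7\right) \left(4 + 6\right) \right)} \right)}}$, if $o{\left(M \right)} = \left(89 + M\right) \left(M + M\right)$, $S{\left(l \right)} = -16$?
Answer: $- \frac{1}{2336} \approx -0.00042808$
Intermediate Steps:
$o{\left(M \right)} = 2 M \left(89 + M\right)$ ($o{\left(M \right)} = \left(89 + M\right) 2 M = 2 M \left(89 + M\right)$)
$\frac{1}{o{\left(S{\left(\left(5 - 7\right) \left(4 + 6\right) \right)} \right)}} = \frac{1}{2 \left(-16\right) \left(89 - 16\right)} = \frac{1}{2 \left(-16\right) 73} = \frac{1}{-2336} = - \frac{1}{2336}$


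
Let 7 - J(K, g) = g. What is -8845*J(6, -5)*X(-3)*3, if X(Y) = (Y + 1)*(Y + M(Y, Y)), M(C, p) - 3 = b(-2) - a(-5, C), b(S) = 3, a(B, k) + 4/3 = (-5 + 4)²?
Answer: 2122800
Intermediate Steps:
J(K, g) = 7 - g
a(B, k) = -⅓ (a(B, k) = -4/3 + (-5 + 4)² = -4/3 + (-1)² = -4/3 + 1 = -⅓)
M(C, p) = 19/3 (M(C, p) = 3 + (3 - 1*(-⅓)) = 3 + (3 + ⅓) = 3 + 10/3 = 19/3)
X(Y) = (1 + Y)*(19/3 + Y) (X(Y) = (Y + 1)*(Y + 19/3) = (1 + Y)*(19/3 + Y))
-8845*J(6, -5)*X(-3)*3 = -8845*(7 - 1*(-5))*(19/3 + (-3)² + (22/3)*(-3))*3 = -8845*(7 + 5)*(19/3 + 9 - 22)*3 = -8845*12*(-20/3)*3 = -(-707600)*3 = -8845*(-240) = 2122800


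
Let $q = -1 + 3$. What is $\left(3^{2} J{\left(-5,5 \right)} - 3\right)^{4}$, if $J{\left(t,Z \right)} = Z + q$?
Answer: $12960000$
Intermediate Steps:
$q = 2$
$J{\left(t,Z \right)} = 2 + Z$ ($J{\left(t,Z \right)} = Z + 2 = 2 + Z$)
$\left(3^{2} J{\left(-5,5 \right)} - 3\right)^{4} = \left(3^{2} \left(2 + 5\right) - 3\right)^{4} = \left(9 \cdot 7 - 3\right)^{4} = \left(63 - 3\right)^{4} = 60^{4} = 12960000$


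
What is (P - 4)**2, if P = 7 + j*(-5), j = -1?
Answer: 64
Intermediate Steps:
P = 12 (P = 7 - 1*(-5) = 7 + 5 = 12)
(P - 4)**2 = (12 - 4)**2 = 8**2 = 64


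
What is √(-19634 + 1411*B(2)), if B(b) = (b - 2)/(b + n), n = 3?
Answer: I*√19634 ≈ 140.12*I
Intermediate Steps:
B(b) = (-2 + b)/(3 + b) (B(b) = (b - 2)/(b + 3) = (-2 + b)/(3 + b))
√(-19634 + 1411*B(2)) = √(-19634 + 1411*((-2 + 2)/(3 + 2))) = √(-19634 + 1411*(0/5)) = √(-19634 + 1411*((⅕)*0)) = √(-19634 + 1411*0) = √(-19634 + 0) = √(-19634) = I*√19634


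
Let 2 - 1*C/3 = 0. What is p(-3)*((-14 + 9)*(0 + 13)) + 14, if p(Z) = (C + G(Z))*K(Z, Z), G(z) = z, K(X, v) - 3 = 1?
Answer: -766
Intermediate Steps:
C = 6 (C = 6 - 3*0 = 6 + 0 = 6)
K(X, v) = 4 (K(X, v) = 3 + 1 = 4)
p(Z) = 24 + 4*Z (p(Z) = (6 + Z)*4 = 24 + 4*Z)
p(-3)*((-14 + 9)*(0 + 13)) + 14 = (24 + 4*(-3))*((-14 + 9)*(0 + 13)) + 14 = (24 - 12)*(-5*13) + 14 = 12*(-65) + 14 = -780 + 14 = -766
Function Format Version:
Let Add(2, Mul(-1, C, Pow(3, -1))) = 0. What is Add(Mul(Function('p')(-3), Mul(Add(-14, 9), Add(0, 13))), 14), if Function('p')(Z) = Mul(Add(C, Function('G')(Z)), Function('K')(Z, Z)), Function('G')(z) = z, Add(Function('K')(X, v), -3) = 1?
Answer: -766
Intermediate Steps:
C = 6 (C = Add(6, Mul(-3, 0)) = Add(6, 0) = 6)
Function('K')(X, v) = 4 (Function('K')(X, v) = Add(3, 1) = 4)
Function('p')(Z) = Add(24, Mul(4, Z)) (Function('p')(Z) = Mul(Add(6, Z), 4) = Add(24, Mul(4, Z)))
Add(Mul(Function('p')(-3), Mul(Add(-14, 9), Add(0, 13))), 14) = Add(Mul(Add(24, Mul(4, -3)), Mul(Add(-14, 9), Add(0, 13))), 14) = Add(Mul(Add(24, -12), Mul(-5, 13)), 14) = Add(Mul(12, -65), 14) = Add(-780, 14) = -766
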